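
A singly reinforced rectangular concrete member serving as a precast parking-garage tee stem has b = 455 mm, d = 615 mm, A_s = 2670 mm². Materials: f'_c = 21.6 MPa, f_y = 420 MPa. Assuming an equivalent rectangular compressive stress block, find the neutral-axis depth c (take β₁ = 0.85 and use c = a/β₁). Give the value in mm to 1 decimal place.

c ≈ 157.9 mm

T = A_s f_y = 2670 × 420 = 1121400 N = 1121.4 kN.
Setting C = 0.85 f'_c a b equal to T: a = 1121400/(0.85 × 21.6 × 455) = 134.238 mm.
With β₁ = 0.85, c = a/β₁ = 134.238/0.85 = 157.9 mm.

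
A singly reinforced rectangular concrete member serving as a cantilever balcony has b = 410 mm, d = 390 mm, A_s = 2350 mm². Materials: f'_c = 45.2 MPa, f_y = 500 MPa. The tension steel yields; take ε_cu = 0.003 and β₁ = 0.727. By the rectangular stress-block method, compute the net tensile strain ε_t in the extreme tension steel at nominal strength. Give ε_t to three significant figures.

a = A_s f_y/(0.85 f'_c b) = 74.59 mm.
β₁ = 0.727, so c = a/β₁ = 74.59/0.727 = 102.60 mm.
From the linear strain diagram with ε_cu = 0.003: ε_t = 0.003 (d − c)/c = 0.003 × (390 − 102.60)/102.60 = 0.00840.
Since ε_t ≥ 0.005, the section is tension-controlled.

ε_t ≈ 0.00840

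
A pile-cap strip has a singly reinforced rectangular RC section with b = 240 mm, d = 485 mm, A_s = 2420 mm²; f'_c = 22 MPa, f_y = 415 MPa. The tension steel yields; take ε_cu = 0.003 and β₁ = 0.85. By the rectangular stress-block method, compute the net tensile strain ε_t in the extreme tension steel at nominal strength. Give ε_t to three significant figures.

ε_t ≈ 0.00253

a = A_s f_y/(0.85 f'_c b) = 223.77 mm.
β₁ = 0.85, so c = a/β₁ = 223.77/0.85 = 263.26 mm.
From the linear strain diagram with ε_cu = 0.003: ε_t = 0.003 (d − c)/c = 0.003 × (485 − 263.26)/263.26 = 0.00253.
ε_t < 0.004 — the section is over-reinforced for flexure under ACI limits.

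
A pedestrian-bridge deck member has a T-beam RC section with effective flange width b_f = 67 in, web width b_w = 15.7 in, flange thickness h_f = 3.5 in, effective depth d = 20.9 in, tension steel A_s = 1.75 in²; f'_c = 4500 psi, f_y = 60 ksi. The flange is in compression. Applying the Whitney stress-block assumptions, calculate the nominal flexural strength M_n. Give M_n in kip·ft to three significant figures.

M_n ≈ 181 kip·ft

Tension: T = A_s f_y = 1.75 × 60 = 105 kips.
Try a within the flange: a = T/(0.85 f'_c b_f) = 105/(0.85 × 4.5 × 67) = 0.410 in.
Since a = 0.410 ≤ h_f = 3.5 in, the stress block lies entirely in the flange; analyse as a rectangular beam of width b_f.
M_n = T(d − a/2) = 105 × (20.9 − 0.205) = 2173.0 kip·in.
M_n = 2173.0/12 = 181.08 kip·ft.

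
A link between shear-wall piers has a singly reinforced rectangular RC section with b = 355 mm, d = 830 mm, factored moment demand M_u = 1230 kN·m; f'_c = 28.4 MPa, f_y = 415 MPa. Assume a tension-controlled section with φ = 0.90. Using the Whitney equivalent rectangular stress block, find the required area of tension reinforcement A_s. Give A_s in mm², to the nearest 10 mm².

A_s ≈ 4580 mm²

M_n = M_u/φ = 1230/0.90 = 1366.67 kN·m.
With M_n = 0.85 f'_c a b (d − a/2), solve the quadratic for a:
a = d − √(d² − 2M_n/(0.85 f'_c b)) = 830 − √(830² − 2 × 1366.67×10⁶/(0.85 × 28.4 × 355)) = 221.77 mm.
A_s = 0.85 f'_c a b / f_y = 0.85 × 28.4 × 221.77 × 355 / 415 = 4579.5 mm².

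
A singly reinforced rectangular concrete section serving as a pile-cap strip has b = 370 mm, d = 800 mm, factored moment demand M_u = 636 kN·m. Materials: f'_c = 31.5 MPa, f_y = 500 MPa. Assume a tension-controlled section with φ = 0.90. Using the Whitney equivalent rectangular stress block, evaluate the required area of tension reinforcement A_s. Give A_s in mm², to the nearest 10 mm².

M_n = M_u/φ = 636/0.90 = 706.667 kN·m.
With M_n = 0.85 f'_c a b (d − a/2), solve the quadratic for a:
a = d − √(d² − 2M_n/(0.85 f'_c b)) = 800 − √(800² − 2 × 706.667×10⁶/(0.85 × 31.5 × 370)) = 94.78 mm.
A_s = 0.85 f'_c a b / f_y = 0.85 × 31.5 × 94.78 × 370 / 500 = 1877.9 mm².

A_s ≈ 1880 mm²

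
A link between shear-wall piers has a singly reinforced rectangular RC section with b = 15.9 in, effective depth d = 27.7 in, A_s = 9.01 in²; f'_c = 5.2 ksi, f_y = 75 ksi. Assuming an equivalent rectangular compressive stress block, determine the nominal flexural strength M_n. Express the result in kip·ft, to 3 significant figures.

M_n ≈ 1290 kip·ft

T = A_s f_y = 9.01 × 75 = 675.75 kips.
a = T/(0.85 f'_c b) = 675.75/(0.85 × 5.2 × 15.9) = 9.615 in.
M_n = T(d − a/2) = 675.75 × (27.7 − 4.8075) = 15469.6 kip·in = 15469.6/12 = 1289.13 kip·ft.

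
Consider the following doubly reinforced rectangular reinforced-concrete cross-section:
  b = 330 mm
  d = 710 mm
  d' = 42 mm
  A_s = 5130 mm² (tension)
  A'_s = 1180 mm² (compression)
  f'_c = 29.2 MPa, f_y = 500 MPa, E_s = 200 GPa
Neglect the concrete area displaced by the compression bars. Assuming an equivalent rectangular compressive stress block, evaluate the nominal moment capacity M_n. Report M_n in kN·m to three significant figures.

M_n ≈ 1560 kN·m

Assume both tension and compression steel yield.
Net tension couple steel: A_s − A'_s = 3950 mm².
a = (A_s − A'_s) f_y / (0.85 f'_c b) = 1975000/(0.85 × 29.2 × 330) = 241.13 mm.
c = a/β₁ = 241.13/0.841 = 286.72 mm; ε'_s = 0.003(c − d')/c = 0.0026 ≥ f_y/E_s = 0.0025, so compression steel does yield.
M_n = (A_s − A'_s) f_y (d − a/2) + A'_s f_y (d − d') = [1975000 × (710 − 120.565) + 590000 × (710 − 42)] × 10⁻⁶ = 1164.13 + 394.12 = 1558.25 kN·m.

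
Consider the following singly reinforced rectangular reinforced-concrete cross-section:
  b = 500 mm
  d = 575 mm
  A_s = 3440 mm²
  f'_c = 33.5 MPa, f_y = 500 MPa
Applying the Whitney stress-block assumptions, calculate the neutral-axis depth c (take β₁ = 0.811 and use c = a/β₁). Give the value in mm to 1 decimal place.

T = A_s f_y = 3440 × 500 = 1720000 N = 1720 kN.
Setting C = 0.85 f'_c a b equal to T: a = 1720000/(0.85 × 33.5 × 500) = 120.808 mm.
With β₁ = 0.811, c = a/β₁ = 120.808/0.811 = 149.0 mm.

c ≈ 149.0 mm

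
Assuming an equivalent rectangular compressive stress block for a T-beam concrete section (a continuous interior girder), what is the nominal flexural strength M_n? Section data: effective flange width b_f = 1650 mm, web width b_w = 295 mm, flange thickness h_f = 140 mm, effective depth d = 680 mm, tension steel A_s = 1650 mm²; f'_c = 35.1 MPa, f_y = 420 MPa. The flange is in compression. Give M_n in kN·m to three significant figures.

Tension: T = A_s f_y = 1650 × 420 = 693000 N.
Try a within the flange: a = T/(0.85 f'_c b_f) = 693000/(0.85 × 35.1 × 1650) = 14.08 mm.
Since a = 14.08 ≤ h_f = 140 mm, the stress block lies entirely in the flange; analyse as a rectangular beam of width b_f.
M_n = T(d − a/2) = 693000 × (680 − 7.04) = 466.36 × 10⁶ N·mm.
M_n = 466.36 kN·m.

M_n ≈ 466 kN·m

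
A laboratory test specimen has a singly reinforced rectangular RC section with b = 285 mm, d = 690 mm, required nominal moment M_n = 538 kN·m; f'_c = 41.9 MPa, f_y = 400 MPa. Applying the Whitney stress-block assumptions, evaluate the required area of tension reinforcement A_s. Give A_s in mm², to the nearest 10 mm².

A_s ≈ 2070 mm²

With M_n = 0.85 f'_c a b (d − a/2), solve the quadratic for a:
a = d − √(d² − 2M_n/(0.85 f'_c b)) = 690 − √(690² − 2 × 538×10⁶/(0.85 × 41.9 × 285)) = 81.65 mm.
A_s = 0.85 f'_c a b / f_y = 0.85 × 41.9 × 81.65 × 285 / 400 = 2071.9 mm².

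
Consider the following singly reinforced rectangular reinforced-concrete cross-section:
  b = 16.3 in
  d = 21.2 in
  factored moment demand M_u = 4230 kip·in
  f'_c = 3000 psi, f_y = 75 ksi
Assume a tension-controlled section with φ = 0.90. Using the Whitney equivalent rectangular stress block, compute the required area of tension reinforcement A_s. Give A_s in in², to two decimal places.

A_s ≈ 3.47 in²

M_n = M_u/φ = 4230/0.90 = 4700 kip·in.
From M_n = 0.85 f'_c a b (d − a/2):
a = d − √(d² − 2M_n/(0.85 f'_c b)) = 21.2 − √(21.2² − 2 × 4700/(0.85 × 3 × 16.3)) = 6.257 in.
A_s = 0.85 f'_c a b / f_y = 0.85 × 3 × 6.257 × 16.3 / 75 = 3.468 in².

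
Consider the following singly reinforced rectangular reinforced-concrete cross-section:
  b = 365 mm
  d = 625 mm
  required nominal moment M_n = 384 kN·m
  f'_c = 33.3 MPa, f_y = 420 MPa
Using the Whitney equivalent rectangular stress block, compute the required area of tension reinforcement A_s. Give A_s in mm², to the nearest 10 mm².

A_s ≈ 1540 mm²

With M_n = 0.85 f'_c a b (d − a/2), solve the quadratic for a:
a = d − √(d² − 2M_n/(0.85 f'_c b)) = 625 − √(625² − 2 × 384×10⁶/(0.85 × 33.3 × 365)) = 62.61 mm.
A_s = 0.85 f'_c a b / f_y = 0.85 × 33.3 × 62.61 × 365 / 420 = 1540.1 mm².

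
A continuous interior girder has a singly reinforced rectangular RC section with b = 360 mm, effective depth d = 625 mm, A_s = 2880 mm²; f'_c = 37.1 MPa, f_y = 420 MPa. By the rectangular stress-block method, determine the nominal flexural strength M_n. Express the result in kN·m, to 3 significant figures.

M_n ≈ 692 kN·m

T = A_s f_y = 2880 × 420 = 1209600 N = 1209.6 kN.
From C = T: a = T/(0.85 f'_c b) = 1209600/(0.85 × 37.1 × 360) = 106.55 mm.
M_n = T(d − a/2) = 1209.6 kN × (625 − 53.275) mm = 691.56 kN·m.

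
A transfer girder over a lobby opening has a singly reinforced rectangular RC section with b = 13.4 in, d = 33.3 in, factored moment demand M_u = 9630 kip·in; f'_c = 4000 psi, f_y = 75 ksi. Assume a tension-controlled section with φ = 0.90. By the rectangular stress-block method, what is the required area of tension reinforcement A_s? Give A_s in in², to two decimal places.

A_s ≈ 4.87 in²

M_n = M_u/φ = 9630/0.90 = 10700 kip·in.
From M_n = 0.85 f'_c a b (d − a/2):
a = d − √(d² − 2M_n/(0.85 f'_c b)) = 33.3 − √(33.3² − 2 × 10700/(0.85 × 4 × 13.4)) = 8.018 in.
A_s = 0.85 f'_c a b / f_y = 0.85 × 4 × 8.018 × 13.4 / 75 = 4.871 in².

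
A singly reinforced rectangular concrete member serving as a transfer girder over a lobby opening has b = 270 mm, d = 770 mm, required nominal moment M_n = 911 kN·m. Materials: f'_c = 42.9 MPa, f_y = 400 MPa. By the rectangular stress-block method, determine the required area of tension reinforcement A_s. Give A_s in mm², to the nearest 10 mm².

A_s ≈ 3230 mm²

With M_n = 0.85 f'_c a b (d − a/2), solve the quadratic for a:
a = d − √(d² − 2M_n/(0.85 f'_c b)) = 770 − √(770² − 2 × 911×10⁶/(0.85 × 42.9 × 270)) = 131.38 mm.
A_s = 0.85 f'_c a b / f_y = 0.85 × 42.9 × 131.38 × 270 / 400 = 3233.8 mm².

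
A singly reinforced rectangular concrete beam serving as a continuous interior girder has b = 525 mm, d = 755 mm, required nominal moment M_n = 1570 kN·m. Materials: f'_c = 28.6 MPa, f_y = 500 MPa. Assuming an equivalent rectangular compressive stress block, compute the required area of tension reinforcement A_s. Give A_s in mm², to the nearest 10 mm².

A_s ≈ 4740 mm²

With M_n = 0.85 f'_c a b (d − a/2), solve the quadratic for a:
a = d − √(d² − 2M_n/(0.85 f'_c b)) = 755 − √(755² − 2 × 1570×10⁶/(0.85 × 28.6 × 525)) = 185.79 mm.
A_s = 0.85 f'_c a b / f_y = 0.85 × 28.6 × 185.79 × 525 / 500 = 4742.4 mm².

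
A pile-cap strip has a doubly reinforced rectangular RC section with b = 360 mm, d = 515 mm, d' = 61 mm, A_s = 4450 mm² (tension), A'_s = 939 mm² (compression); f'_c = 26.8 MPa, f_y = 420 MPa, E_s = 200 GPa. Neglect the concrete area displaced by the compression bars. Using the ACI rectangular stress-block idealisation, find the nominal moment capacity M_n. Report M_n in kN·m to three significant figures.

Assume both tension and compression steel yield.
Net tension couple steel: A_s − A'_s = 3511 mm².
a = (A_s − A'_s) f_y / (0.85 f'_c b) = 1474620/(0.85 × 26.8 × 360) = 179.81 mm.
c = a/β₁ = 179.81/0.85 = 211.54 mm; ε'_s = 0.003(c − d')/c = 0.0021 ≥ f_y/E_s = 0.0021, so compression steel does yield.
M_n = (A_s − A'_s) f_y (d − a/2) + A'_s f_y (d − d') = [1474620 × (515 − 89.905) + 394380 × (515 − 61)] × 10⁻⁶ = 626.85 + 179.05 = 805.90 kN·m.

M_n ≈ 806 kN·m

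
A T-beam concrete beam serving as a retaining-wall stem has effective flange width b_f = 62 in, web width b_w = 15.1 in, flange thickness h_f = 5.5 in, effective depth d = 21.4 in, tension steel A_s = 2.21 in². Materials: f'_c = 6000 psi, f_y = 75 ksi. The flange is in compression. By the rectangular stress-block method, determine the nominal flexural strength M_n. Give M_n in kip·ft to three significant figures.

Tension: T = A_s f_y = 2.21 × 75 = 165.75 kips.
Try a within the flange: a = T/(0.85 f'_c b_f) = 165.75/(0.85 × 6 × 62) = 0.524 in.
Since a = 0.524 ≤ h_f = 5.5 in, the stress block lies entirely in the flange; analyse as a rectangular beam of width b_f.
M_n = T(d − a/2) = 165.75 × (21.4 − 0.262) = 3503.6 kip·in.
M_n = 3503.6/12 = 291.97 kip·ft.

M_n ≈ 292 kip·ft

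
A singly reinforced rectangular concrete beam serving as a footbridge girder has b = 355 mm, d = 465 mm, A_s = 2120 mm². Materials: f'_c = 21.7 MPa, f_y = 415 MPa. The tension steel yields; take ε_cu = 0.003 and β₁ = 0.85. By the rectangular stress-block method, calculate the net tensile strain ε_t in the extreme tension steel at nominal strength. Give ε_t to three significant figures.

a = A_s f_y/(0.85 f'_c b) = 134.36 mm.
β₁ = 0.85, so c = a/β₁ = 134.36/0.85 = 158.07 mm.
From the linear strain diagram with ε_cu = 0.003: ε_t = 0.003 (d − c)/c = 0.003 × (465 − 158.07)/158.07 = 0.00583.
Since ε_t ≥ 0.005, the section is tension-controlled.

ε_t ≈ 0.00583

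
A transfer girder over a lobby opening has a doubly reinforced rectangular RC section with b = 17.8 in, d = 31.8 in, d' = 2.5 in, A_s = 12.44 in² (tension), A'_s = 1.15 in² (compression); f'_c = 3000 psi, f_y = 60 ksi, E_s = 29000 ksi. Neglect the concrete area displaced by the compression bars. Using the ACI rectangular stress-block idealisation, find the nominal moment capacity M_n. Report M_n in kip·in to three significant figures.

Assume both steels yield.
a = (A_s − A'_s) f_y/(0.85 f'_c b) = (12.44 − 1.15) × 60/(0.85 × 3 × 17.8) = 14.924 in.
c = a/β₁ = 14.924/0.85 = 17.558 in; ε'_s = 0.003(c − d')/c = 0.0026 ≥ ε_y = 0.0021, so the compression steel yields.
M_n = (A_s − A'_s) f_y (d − a/2) + A'_s f_y (d − d') = 677.4 × (31.8 − 7.462) + 69 × (31.8 − 2.5) = 16486.6 + 2021.7 = 18508.3 kip·in.

M_n ≈ 18500 kip·in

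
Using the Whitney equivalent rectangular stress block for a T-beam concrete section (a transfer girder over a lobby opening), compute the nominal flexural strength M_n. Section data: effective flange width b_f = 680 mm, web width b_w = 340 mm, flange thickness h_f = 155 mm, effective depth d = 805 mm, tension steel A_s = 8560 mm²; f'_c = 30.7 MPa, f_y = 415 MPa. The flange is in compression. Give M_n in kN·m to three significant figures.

M_n ≈ 2490 kN·m

Tension: T = A_s f_y = 8560 × 415 = 3552400 N.
Try a within the flange: a = T/(0.85 f'_c b_f) = 3552400/(0.85 × 30.7 × 680) = 200.20 mm.
a = 200.20 > h_f = 155 mm: the block extends into the web. Split into flange-overhang and web parts.
C_f = 0.85 f'_c (b_f − b_w) h_f = 0.85 × 30.7 × (680 − 340) × 155 = 1375207 N.
Remaining web compression depth: a_w = (T − C_f)/(0.85 f'_c b_w) = (3552400 − 1375207)/(0.85 × 30.7 × 340) = 245.39 mm.
M_n = C_f(d − h_f/2) + (T − C_f)(d − a_w/2) = 1375207 × (805 − 77.5) + 2177193 × (805 − 122.695) = 1000.46 + 1485.51 = 2485.97 × 10⁶ N·mm.
M_n = 2485.97 kN·m.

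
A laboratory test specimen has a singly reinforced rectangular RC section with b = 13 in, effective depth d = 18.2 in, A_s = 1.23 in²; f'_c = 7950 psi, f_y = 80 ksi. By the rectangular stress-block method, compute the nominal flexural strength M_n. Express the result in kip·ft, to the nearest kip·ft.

T = A_s f_y = 1.23 × 80 = 98.4 kips.
a = T/(0.85 f'_c b) = 98.4/(0.85 × 7.95 × 13) = 1.120 in.
M_n = T(d − a/2) = 98.4 × (18.2 − 0.56) = 1735.8 kip·in = 1735.8/12 = 144.65 kip·ft.

M_n ≈ 145 kip·ft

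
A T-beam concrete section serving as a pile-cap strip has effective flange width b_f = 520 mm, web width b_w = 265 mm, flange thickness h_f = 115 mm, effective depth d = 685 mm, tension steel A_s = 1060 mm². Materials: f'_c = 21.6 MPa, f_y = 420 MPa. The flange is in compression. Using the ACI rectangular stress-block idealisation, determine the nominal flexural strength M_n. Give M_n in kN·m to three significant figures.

M_n ≈ 295 kN·m

Tension: T = A_s f_y = 1060 × 420 = 445200 N.
Try a within the flange: a = T/(0.85 f'_c b_f) = 445200/(0.85 × 21.6 × 520) = 46.63 mm.
Since a = 46.63 ≤ h_f = 115 mm, the stress block lies entirely in the flange; analyse as a rectangular beam of width b_f.
M_n = T(d − a/2) = 445200 × (685 − 23.315) = 294.58 × 10⁶ N·mm.
M_n = 294.58 kN·m.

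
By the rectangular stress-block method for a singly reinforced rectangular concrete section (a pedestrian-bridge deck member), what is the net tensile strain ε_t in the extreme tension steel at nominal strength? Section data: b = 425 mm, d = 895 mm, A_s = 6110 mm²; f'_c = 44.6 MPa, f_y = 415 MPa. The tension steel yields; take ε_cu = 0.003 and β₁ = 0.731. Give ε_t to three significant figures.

a = A_s f_y/(0.85 f'_c b) = 157.38 mm.
β₁ = 0.731, so c = a/β₁ = 157.38/0.731 = 215.29 mm.
From the linear strain diagram with ε_cu = 0.003: ε_t = 0.003 (d − c)/c = 0.003 × (895 − 215.29)/215.29 = 0.00947.
Since ε_t ≥ 0.005, the section is tension-controlled.

ε_t ≈ 0.00947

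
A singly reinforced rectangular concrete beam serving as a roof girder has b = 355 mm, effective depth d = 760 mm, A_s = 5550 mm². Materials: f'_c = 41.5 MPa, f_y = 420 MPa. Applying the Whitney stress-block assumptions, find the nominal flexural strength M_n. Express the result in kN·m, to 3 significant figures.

M_n ≈ 1550 kN·m

T = A_s f_y = 5550 × 420 = 2331000 N = 2331 kN.
From C = T: a = T/(0.85 f'_c b) = 2331000/(0.85 × 41.5 × 355) = 186.14 mm.
M_n = T(d − a/2) = 2331 kN × (760 − 93.07) mm = 1554.61 kN·m.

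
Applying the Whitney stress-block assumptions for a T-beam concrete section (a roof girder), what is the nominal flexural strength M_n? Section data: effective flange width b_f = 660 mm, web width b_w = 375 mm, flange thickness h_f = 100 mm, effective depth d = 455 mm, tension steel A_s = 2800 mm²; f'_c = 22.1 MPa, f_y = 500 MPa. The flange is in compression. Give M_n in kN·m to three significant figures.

M_n ≈ 557 kN·m

Tension: T = A_s f_y = 2800 × 500 = 1400000 N.
Try a within the flange: a = T/(0.85 f'_c b_f) = 1400000/(0.85 × 22.1 × 660) = 112.92 mm.
a = 112.92 > h_f = 100 mm: the block extends into the web. Split into flange-overhang and web parts.
C_f = 0.85 f'_c (b_f − b_w) h_f = 0.85 × 22.1 × (660 − 375) × 100 = 535373 N.
Remaining web compression depth: a_w = (T − C_f)/(0.85 f'_c b_w) = (1400000 − 535373)/(0.85 × 22.1 × 375) = 122.74 mm.
M_n = C_f(d − h_f/2) + (T − C_f)(d − a_w/2) = 535373 × (455 − 50) + 864627 × (455 − 61.37) = 216.83 + 340.34 = 557.17 × 10⁶ N·mm.
M_n = 557.17 kN·m.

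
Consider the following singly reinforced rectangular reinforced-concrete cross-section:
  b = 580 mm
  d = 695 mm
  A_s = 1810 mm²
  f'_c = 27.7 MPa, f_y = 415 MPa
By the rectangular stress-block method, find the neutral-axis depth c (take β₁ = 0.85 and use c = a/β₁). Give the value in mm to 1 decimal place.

c ≈ 64.7 mm

T = A_s f_y = 1810 × 415 = 751150 N = 751.15 kN.
Setting C = 0.85 f'_c a b equal to T: a = 751150/(0.85 × 27.7 × 580) = 55.005 mm.
With β₁ = 0.85, c = a/β₁ = 55.005/0.85 = 64.7 mm.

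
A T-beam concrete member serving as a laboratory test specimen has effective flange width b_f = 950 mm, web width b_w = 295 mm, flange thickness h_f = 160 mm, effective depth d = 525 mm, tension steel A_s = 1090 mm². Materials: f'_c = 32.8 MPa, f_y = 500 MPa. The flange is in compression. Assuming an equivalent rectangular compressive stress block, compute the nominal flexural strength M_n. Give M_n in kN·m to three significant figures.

M_n ≈ 281 kN·m

Tension: T = A_s f_y = 1090 × 500 = 545000 N.
Try a within the flange: a = T/(0.85 f'_c b_f) = 545000/(0.85 × 32.8 × 950) = 20.58 mm.
Since a = 20.58 ≤ h_f = 160 mm, the stress block lies entirely in the flange; analyse as a rectangular beam of width b_f.
M_n = T(d − a/2) = 545000 × (525 − 10.29) = 280.52 × 10⁶ N·mm.
M_n = 280.52 kN·m.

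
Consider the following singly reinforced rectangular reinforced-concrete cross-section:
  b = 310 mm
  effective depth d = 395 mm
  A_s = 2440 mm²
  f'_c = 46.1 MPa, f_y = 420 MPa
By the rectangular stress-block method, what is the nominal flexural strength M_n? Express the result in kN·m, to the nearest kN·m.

M_n ≈ 362 kN·m

T = A_s f_y = 2440 × 420 = 1024800 N = 1024.8 kN.
From C = T: a = T/(0.85 f'_c b) = 1024800/(0.85 × 46.1 × 310) = 84.36 mm.
M_n = T(d − a/2) = 1024.8 kN × (395 − 42.18) mm = 361.57 kN·m.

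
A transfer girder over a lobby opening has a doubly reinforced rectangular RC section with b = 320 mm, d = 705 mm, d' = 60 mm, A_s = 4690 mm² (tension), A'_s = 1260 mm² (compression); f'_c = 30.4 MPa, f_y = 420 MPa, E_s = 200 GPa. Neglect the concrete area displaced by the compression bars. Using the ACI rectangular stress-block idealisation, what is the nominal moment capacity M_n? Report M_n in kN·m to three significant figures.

Assume both tension and compression steel yield.
Net tension couple steel: A_s − A'_s = 3430 mm².
a = (A_s − A'_s) f_y / (0.85 f'_c b) = 1440600/(0.85 × 30.4 × 320) = 174.22 mm.
c = a/β₁ = 174.22/0.833 = 209.15 mm; ε'_s = 0.003(c − d')/c = 0.0021 ≥ f_y/E_s = 0.0021, so compression steel does yield.
M_n = (A_s − A'_s) f_y (d − a/2) + A'_s f_y (d − d') = [1440600 × (705 − 87.11) + 529200 × (705 − 60)] × 10⁻⁶ = 890.13 + 341.33 = 1231.46 kN·m.

M_n ≈ 1230 kN·m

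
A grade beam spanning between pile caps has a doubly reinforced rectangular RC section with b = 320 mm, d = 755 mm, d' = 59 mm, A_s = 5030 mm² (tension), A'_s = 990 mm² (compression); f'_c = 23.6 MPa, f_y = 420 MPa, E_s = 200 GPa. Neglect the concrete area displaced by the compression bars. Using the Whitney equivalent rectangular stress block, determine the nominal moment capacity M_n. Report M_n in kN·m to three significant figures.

Assume both tension and compression steel yield.
Net tension couple steel: A_s − A'_s = 4040 mm².
a = (A_s − A'_s) f_y / (0.85 f'_c b) = 1696800/(0.85 × 23.6 × 320) = 264.33 mm.
c = a/β₁ = 264.33/0.85 = 310.98 mm; ε'_s = 0.003(c − d')/c = 0.0024 ≥ f_y/E_s = 0.0021, so compression steel does yield.
M_n = (A_s − A'_s) f_y (d − a/2) + A'_s f_y (d − d') = [1696800 × (755 − 132.165) + 415800 × (755 − 59)] × 10⁻⁶ = 1056.83 + 289.40 = 1346.23 kN·m.

M_n ≈ 1350 kN·m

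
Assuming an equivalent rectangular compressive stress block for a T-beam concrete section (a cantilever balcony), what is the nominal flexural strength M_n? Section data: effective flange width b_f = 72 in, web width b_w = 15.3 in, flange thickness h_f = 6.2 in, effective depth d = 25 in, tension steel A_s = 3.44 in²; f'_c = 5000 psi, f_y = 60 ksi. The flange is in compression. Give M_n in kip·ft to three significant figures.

Tension: T = A_s f_y = 3.44 × 60 = 206.4 kips.
Try a within the flange: a = T/(0.85 f'_c b_f) = 206.4/(0.85 × 5 × 72) = 0.675 in.
Since a = 0.675 ≤ h_f = 6.2 in, the stress block lies entirely in the flange; analyse as a rectangular beam of width b_f.
M_n = T(d − a/2) = 206.4 × (25 − 0.3375) = 5090.3 kip·in.
M_n = 5090.3/12 = 424.19 kip·ft.

M_n ≈ 424 kip·ft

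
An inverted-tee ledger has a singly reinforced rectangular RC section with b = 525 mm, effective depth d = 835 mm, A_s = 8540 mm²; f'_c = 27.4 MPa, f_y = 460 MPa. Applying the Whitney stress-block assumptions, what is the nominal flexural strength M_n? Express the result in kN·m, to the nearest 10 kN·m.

M_n ≈ 2650 kN·m

T = A_s f_y = 8540 × 460 = 3928400 N = 3928.4 kN.
From C = T: a = T/(0.85 f'_c b) = 3928400/(0.85 × 27.4 × 525) = 321.28 mm.
M_n = T(d − a/2) = 3928.4 kN × (835 − 160.64) mm = 2649.16 kN·m.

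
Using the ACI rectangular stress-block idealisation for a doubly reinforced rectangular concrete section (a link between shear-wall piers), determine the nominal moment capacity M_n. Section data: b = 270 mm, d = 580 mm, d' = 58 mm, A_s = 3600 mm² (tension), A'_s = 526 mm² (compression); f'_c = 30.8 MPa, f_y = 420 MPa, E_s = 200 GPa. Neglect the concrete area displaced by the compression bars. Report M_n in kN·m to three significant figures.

M_n ≈ 746 kN·m

Assume both tension and compression steel yield.
Net tension couple steel: A_s − A'_s = 3074 mm².
a = (A_s − A'_s) f_y / (0.85 f'_c b) = 1291080/(0.85 × 30.8 × 270) = 182.65 mm.
c = a/β₁ = 182.65/0.83 = 220.06 mm; ε'_s = 0.003(c − d')/c = 0.0022 ≥ f_y/E_s = 0.0021, so compression steel does yield.
M_n = (A_s − A'_s) f_y (d − a/2) + A'_s f_y (d − d') = [1291080 × (580 − 91.325) + 220920 × (580 − 58)] × 10⁻⁶ = 630.92 + 115.32 = 746.24 kN·m.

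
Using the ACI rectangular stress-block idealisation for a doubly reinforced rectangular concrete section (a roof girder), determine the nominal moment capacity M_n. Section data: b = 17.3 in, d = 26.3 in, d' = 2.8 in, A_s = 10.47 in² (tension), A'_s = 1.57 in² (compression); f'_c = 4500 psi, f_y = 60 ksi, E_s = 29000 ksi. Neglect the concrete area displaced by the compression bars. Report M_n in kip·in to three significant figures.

Assume both steels yield.
a = (A_s − A'_s) f_y/(0.85 f'_c b) = (10.47 − 1.57) × 60/(0.85 × 4.5 × 17.3) = 8.070 in.
c = a/β₁ = 8.070/0.825 = 9.782 in; ε'_s = 0.003(c − d')/c = 0.0021 ≥ ε_y = 0.0021, so the compression steel yields.
M_n = (A_s − A'_s) f_y (d − a/2) + A'_s f_y (d − d') = 534 × (26.3 − 4.035) + 94.2 × (26.3 − 2.8) = 11889.5 + 2213.7 = 14103.2 kip·in.

M_n ≈ 14100 kip·in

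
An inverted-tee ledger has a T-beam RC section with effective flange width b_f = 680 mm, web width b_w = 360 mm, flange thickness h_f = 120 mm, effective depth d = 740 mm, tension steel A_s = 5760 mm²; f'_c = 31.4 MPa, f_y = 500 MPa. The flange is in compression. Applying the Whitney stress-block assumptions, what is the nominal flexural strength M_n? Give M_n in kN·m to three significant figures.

Tension: T = A_s f_y = 5760 × 500 = 2880000 N.
Try a within the flange: a = T/(0.85 f'_c b_f) = 2880000/(0.85 × 31.4 × 680) = 158.68 mm.
a = 158.68 > h_f = 120 mm: the block extends into the web. Split into flange-overhang and web parts.
C_f = 0.85 f'_c (b_f − b_w) h_f = 0.85 × 31.4 × (680 − 360) × 120 = 1024896 N.
Remaining web compression depth: a_w = (T − C_f)/(0.85 f'_c b_w) = (2880000 − 1024896)/(0.85 × 31.4 × 360) = 193.07 mm.
M_n = C_f(d − h_f/2) + (T − C_f)(d − a_w/2) = 1024896 × (740 − 60) + 1855104 × (740 − 96.535) = 696.93 + 1193.69 = 1890.62 × 10⁶ N·mm.
M_n = 1890.62 kN·m.

M_n ≈ 1890 kN·m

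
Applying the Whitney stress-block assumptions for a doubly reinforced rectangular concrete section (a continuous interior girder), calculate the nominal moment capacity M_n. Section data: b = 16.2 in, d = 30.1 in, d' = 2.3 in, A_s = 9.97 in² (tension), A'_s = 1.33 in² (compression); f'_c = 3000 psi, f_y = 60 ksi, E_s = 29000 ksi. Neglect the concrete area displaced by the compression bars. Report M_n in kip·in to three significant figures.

M_n ≈ 14600 kip·in

Assume both steels yield.
a = (A_s − A'_s) f_y/(0.85 f'_c b) = (9.97 − 1.33) × 60/(0.85 × 3 × 16.2) = 12.549 in.
c = a/β₁ = 12.549/0.85 = 14.764 in; ε'_s = 0.003(c − d')/c = 0.0025 ≥ ε_y = 0.0021, so the compression steel yields.
M_n = (A_s − A'_s) f_y (d − a/2) + A'_s f_y (d − d') = 518.4 × (30.1 − 6.2745) + 79.8 × (30.1 − 2.3) = 12351.1 + 2218.4 = 14569.5 kip·in.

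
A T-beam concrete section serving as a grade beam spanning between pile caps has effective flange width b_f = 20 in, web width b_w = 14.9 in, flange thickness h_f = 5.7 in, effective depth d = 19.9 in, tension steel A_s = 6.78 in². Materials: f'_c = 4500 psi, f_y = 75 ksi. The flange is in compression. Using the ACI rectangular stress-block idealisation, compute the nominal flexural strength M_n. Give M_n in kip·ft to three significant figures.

M_n ≈ 701 kip·ft

Tension: T = A_s f_y = 6.78 × 75 = 508.5 kips.
Try a within the flange: a = T/(0.85 f'_c b_f) = 508.5/(0.85 × 4.5 × 20) = 6.647 in.
a = 6.647 > h_f = 5.7 in: the block extends into the web. Split into flange-overhang and web parts.
C_f = 0.85 f'_c (b_f − b_w) h_f = 0.85 × 4.5 × (20 − 14.9) × 5.7 = 111.2 kips.
Remaining web compression depth: a_w = (T − C_f)/(0.85 f'_c b_w) = (508.5 − 111.2)/(0.85 × 4.5 × 14.9) = 6.971 in.
M_n = C_f(d − h_f/2) + (T − C_f)(d − a_w/2) = 111.2 × (19.9 − 2.85) + 397.3 × (19.9 − 3.4855) = 1896.0 + 6521.5 = 8417.5 kip·in.
M_n = 8417.5/12 = 701.46 kip·ft.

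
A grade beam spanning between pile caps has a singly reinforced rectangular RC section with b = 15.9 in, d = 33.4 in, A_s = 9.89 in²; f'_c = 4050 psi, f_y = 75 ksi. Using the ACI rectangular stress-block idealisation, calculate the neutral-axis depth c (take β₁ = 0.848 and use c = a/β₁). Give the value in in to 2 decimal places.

T = A_s f_y = 9.89 × 75 = 741.75 kips.
a = T/(0.85 f'_c b) = 741.75/(0.85 × 4.05 × 15.9) = 13.5515 in.
With β₁ = 0.848, c = a/β₁ = 13.5515/0.848 = 15.98 in.

c ≈ 15.98 in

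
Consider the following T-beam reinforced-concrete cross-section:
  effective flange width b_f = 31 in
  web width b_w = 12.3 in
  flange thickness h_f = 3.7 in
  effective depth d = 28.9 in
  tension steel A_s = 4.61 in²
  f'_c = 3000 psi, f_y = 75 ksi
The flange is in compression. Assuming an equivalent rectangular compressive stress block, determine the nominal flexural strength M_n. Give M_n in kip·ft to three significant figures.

M_n ≈ 767 kip·ft

Tension: T = A_s f_y = 4.61 × 75 = 345.75 kips.
Try a within the flange: a = T/(0.85 f'_c b_f) = 345.75/(0.85 × 3 × 31) = 4.374 in.
a = 4.374 > h_f = 3.7 in: the block extends into the web. Split into flange-overhang and web parts.
C_f = 0.85 f'_c (b_f − b_w) h_f = 0.85 × 3 × (31 − 12.3) × 3.7 = 176.4 kips.
Remaining web compression depth: a_w = (T − C_f)/(0.85 f'_c b_w) = (345.75 − 176.4)/(0.85 × 3 × 12.3) = 5.399 in.
M_n = C_f(d − h_f/2) + (T − C_f)(d − a_w/2) = 176.4 × (28.9 − 1.85) + 169.35 × (28.9 − 2.6995) = 4771.6 + 4437.1 = 9208.7 kip·in.
M_n = 9208.7/12 = 767.39 kip·ft.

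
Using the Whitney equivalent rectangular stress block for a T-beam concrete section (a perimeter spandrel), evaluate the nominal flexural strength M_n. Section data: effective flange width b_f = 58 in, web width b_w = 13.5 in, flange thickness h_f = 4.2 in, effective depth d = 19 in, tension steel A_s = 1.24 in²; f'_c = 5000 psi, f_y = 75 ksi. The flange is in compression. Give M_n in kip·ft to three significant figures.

M_n ≈ 146 kip·ft

Tension: T = A_s f_y = 1.24 × 75 = 93 kips.
Try a within the flange: a = T/(0.85 f'_c b_f) = 93/(0.85 × 5 × 58) = 0.377 in.
Since a = 0.377 ≤ h_f = 4.2 in, the stress block lies entirely in the flange; analyse as a rectangular beam of width b_f.
M_n = T(d − a/2) = 93 × (19 − 0.1885) = 1749.5 kip·in.
M_n = 1749.5/12 = 145.79 kip·ft.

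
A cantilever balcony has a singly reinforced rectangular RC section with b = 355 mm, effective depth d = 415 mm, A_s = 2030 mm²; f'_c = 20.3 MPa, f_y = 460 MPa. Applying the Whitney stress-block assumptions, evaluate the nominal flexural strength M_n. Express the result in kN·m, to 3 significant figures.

T = A_s f_y = 2030 × 460 = 933800 N = 933.8 kN.
From C = T: a = T/(0.85 f'_c b) = 933800/(0.85 × 20.3 × 355) = 152.44 mm.
M_n = T(d − a/2) = 933.8 kN × (415 − 76.22) mm = 316.35 kN·m.

M_n ≈ 316 kN·m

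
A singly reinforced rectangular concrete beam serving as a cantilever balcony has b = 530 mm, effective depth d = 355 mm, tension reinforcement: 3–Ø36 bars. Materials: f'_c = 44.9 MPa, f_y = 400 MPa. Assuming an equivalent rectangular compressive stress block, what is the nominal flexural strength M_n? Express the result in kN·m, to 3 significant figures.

M_n ≈ 397 kN·m

A_s = 3 × 1018 = 3054 mm².
T = A_s f_y = 3054 × 400 = 1221600 N = 1221.6 kN.
From C = T: a = T/(0.85 f'_c b) = 1221600/(0.85 × 44.9 × 530) = 60.39 mm.
M_n = T(d − a/2) = 1221.6 kN × (355 − 30.195) mm = 396.78 kN·m.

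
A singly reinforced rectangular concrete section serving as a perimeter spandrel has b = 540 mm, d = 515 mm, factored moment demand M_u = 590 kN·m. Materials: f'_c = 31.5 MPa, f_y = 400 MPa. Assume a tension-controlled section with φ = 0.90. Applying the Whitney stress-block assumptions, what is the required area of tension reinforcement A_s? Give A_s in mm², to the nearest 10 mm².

A_s ≈ 3510 mm²

M_n = M_u/φ = 590/0.90 = 655.556 kN·m.
With M_n = 0.85 f'_c a b (d − a/2), solve the quadratic for a:
a = d − √(d² − 2M_n/(0.85 f'_c b)) = 515 − √(515² − 2 × 655.556×10⁶/(0.85 × 31.5 × 540)) = 97.22 mm.
A_s = 0.85 f'_c a b / f_y = 0.85 × 31.5 × 97.22 × 540 / 400 = 3514.1 mm².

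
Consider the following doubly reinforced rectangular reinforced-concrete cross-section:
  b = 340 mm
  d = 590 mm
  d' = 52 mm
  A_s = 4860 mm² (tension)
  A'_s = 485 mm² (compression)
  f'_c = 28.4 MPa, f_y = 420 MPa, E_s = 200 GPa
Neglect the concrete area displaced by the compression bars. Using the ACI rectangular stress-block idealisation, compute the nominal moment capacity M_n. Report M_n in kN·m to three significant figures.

Assume both tension and compression steel yield.
Net tension couple steel: A_s − A'_s = 4375 mm².
a = (A_s − A'_s) f_y / (0.85 f'_c b) = 1837500/(0.85 × 28.4 × 340) = 223.88 mm.
c = a/β₁ = 223.88/0.847 = 264.32 mm; ε'_s = 0.003(c − d')/c = 0.0024 ≥ f_y/E_s = 0.0021, so compression steel does yield.
M_n = (A_s − A'_s) f_y (d − a/2) + A'_s f_y (d − d') = [1837500 × (590 − 111.94) + 203700 × (590 − 52)] × 10⁻⁶ = 878.44 + 109.59 = 988.03 kN·m.

M_n ≈ 988 kN·m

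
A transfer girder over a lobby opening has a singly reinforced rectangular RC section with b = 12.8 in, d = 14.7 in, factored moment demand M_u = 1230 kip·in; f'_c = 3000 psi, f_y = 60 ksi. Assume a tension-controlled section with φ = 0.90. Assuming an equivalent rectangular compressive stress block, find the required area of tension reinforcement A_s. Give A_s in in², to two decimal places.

M_n = M_u/φ = 1230/0.90 = 1366.67 kip·in.
From M_n = 0.85 f'_c a b (d − a/2):
a = d − √(d² − 2M_n/(0.85 f'_c b)) = 14.7 − √(14.7² − 2 × 1366.67/(0.85 × 3 × 12.8)) = 3.196 in.
A_s = 0.85 f'_c a b / f_y = 0.85 × 3 × 3.196 × 12.8 / 60 = 1.739 in².

A_s ≈ 1.74 in²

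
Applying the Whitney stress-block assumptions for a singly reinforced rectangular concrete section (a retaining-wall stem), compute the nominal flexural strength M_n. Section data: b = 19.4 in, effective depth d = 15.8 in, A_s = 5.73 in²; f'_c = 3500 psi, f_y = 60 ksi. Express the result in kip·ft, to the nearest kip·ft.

T = A_s f_y = 5.73 × 60 = 343.8 kips.
a = T/(0.85 f'_c b) = 343.8/(0.85 × 3.5 × 19.4) = 5.957 in.
M_n = T(d − a/2) = 343.8 × (15.8 − 2.9785) = 4408.0 kip·in = 4408.0/12 = 367.33 kip·ft.

M_n ≈ 367 kip·ft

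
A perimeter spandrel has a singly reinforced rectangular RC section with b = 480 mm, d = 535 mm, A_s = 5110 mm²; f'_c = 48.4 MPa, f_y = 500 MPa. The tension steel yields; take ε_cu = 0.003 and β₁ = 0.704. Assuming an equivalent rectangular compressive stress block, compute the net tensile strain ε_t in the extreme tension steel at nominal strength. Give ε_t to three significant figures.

ε_t ≈ 0.00573

a = A_s f_y/(0.85 f'_c b) = 129.39 mm.
β₁ = 0.704, so c = a/β₁ = 129.39/0.704 = 183.79 mm.
From the linear strain diagram with ε_cu = 0.003: ε_t = 0.003 (d − c)/c = 0.003 × (535 − 183.79)/183.79 = 0.00573.
Since ε_t ≥ 0.005, the section is tension-controlled.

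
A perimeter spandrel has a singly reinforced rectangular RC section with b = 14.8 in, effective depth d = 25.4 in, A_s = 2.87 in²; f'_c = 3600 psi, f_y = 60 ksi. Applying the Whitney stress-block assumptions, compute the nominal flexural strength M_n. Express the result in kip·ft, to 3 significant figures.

T = A_s f_y = 2.87 × 60 = 172.2 kips.
a = T/(0.85 f'_c b) = 172.2/(0.85 × 3.6 × 14.8) = 3.802 in.
M_n = T(d − a/2) = 172.2 × (25.4 − 1.901) = 4046.5 kip·in = 4046.5/12 = 337.21 kip·ft.

M_n ≈ 337 kip·ft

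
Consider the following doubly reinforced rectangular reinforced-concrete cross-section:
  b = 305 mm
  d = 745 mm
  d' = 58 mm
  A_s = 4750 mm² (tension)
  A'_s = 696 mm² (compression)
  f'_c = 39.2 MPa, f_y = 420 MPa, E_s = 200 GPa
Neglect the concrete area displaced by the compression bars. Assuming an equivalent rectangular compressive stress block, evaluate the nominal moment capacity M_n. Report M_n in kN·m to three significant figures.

Assume both tension and compression steel yield.
Net tension couple steel: A_s − A'_s = 4054 mm².
a = (A_s − A'_s) f_y / (0.85 f'_c b) = 1702680/(0.85 × 39.2 × 305) = 167.54 mm.
c = a/β₁ = 167.54/0.77 = 217.58 mm; ε'_s = 0.003(c − d')/c = 0.0022 ≥ f_y/E_s = 0.0021, so compression steel does yield.
M_n = (A_s − A'_s) f_y (d − a/2) + A'_s f_y (d − d') = [1702680 × (745 − 83.77) + 292320 × (745 − 58)] × 10⁻⁶ = 1125.86 + 200.82 = 1326.68 kN·m.

M_n ≈ 1330 kN·m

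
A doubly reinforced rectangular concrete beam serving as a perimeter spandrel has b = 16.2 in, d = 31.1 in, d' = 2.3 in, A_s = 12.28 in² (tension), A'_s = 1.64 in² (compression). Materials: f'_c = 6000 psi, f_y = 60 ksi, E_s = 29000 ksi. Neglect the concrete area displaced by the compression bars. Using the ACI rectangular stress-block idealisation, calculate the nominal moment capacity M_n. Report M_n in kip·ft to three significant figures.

M_n ≈ 1690 kip·ft

Assume both steels yield.
a = (A_s − A'_s) f_y/(0.85 f'_c b) = (12.28 − 1.64) × 60/(0.85 × 6 × 16.2) = 7.727 in.
c = a/β₁ = 7.727/0.75 = 10.303 in; ε'_s = 0.003(c − d')/c = 0.0023 ≥ ε_y = 0.0021, so the compression steel yields.
M_n = (A_s − A'_s) f_y (d − a/2) + A'_s f_y (d − d') = 638.4 × (31.1 − 3.8635) + 98.4 × (31.1 − 2.3) = 17387.8 + 2833.9 = 20221.7 kip·in = 20221.7/12 = 1685.14 kip·ft.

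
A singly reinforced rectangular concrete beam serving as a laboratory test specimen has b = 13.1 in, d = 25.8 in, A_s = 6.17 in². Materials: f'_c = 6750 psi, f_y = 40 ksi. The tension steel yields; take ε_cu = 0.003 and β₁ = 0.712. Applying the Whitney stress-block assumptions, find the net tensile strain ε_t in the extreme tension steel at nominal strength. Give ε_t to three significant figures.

a = A_s f_y/(0.85 f'_c b) = 3.284 in.
β₁ = 0.712, so c = a/β₁ = 3.284/0.712 = 4.612 in.
From the linear strain diagram with ε_cu = 0.003: ε_t = 0.003 (d − c)/c = 0.003 × (25.8 − 4.612)/4.612 = 0.0138.
Since ε_t ≥ 0.005, the section is tension-controlled.

ε_t ≈ 0.0138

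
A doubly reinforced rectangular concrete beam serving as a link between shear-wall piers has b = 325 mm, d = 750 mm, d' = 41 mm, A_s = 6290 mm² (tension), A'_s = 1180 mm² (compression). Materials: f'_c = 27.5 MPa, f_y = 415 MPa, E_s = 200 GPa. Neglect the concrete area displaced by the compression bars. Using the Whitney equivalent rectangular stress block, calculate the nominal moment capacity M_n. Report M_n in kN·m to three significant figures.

M_n ≈ 1640 kN·m

Assume both tension and compression steel yield.
Net tension couple steel: A_s − A'_s = 5110 mm².
a = (A_s − A'_s) f_y / (0.85 f'_c b) = 2120650/(0.85 × 27.5 × 325) = 279.15 mm.
c = a/β₁ = 279.15/0.85 = 328.41 mm; ε'_s = 0.003(c − d')/c = 0.0026 ≥ f_y/E_s = 0.0021, so compression steel does yield.
M_n = (A_s − A'_s) f_y (d − a/2) + A'_s f_y (d − d') = [2120650 × (750 − 139.575) + 489700 × (750 − 41)] × 10⁻⁶ = 1294.50 + 347.20 = 1641.70 kN·m.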